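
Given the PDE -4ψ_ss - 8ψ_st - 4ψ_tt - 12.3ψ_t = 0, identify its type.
The second-order coefficients are A = -4, B = -8, C = -4. Since B² - 4AC = 0 = 0, this is a parabolic PDE.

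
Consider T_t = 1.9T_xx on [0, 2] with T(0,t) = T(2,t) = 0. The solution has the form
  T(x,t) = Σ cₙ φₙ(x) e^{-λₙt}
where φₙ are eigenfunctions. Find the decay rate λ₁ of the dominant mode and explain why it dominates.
Eigenvalues: λₙ = 1.9n²π²/2².
First three modes:
  n=1: λ₁ = 1.9π²/2² ≈ 4.688
  n=2: λ₂ = 7.6π²/2² ≈ 18.752 (4× faster decay)
  n=3: λ₃ = 17.1π²/2² ≈ 42.193 (9× faster decay)
As t → ∞, higher modes decay exponentially faster. The n=1 mode dominates: T ~ c₁ sin(πx/2) e^{-λ₁t}.
Decay rate: λ₁ = 1.9π²/2² ≈ 4.688.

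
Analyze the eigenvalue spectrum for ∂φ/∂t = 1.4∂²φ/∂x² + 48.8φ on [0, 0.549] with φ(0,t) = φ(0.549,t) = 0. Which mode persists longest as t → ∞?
Eigenvalues: λₙ = 1.4n²π²/0.549² - 48.8.
First three modes:
  n=1: λ₁ = 1.4π²/0.549² - 48.8 ≈ -2.956
  n=2: λ₂ = 5.6π²/0.549² - 48.8 ≈ 134.576
  n=3: λ₃ = 12.6π²/0.549² - 48.8 ≈ 363.797
Since 1.4π²/0.549² ≈ 45.844 < 48.8, λ₁ < 0.
The n=1 mode grows fastest (−λₙ is largest for n=1) → dominates.
Asymptotic: φ ~ c₁ sin(πx/0.549) e^{2.956t} (exponential growth at rate −λ₁ ≈ 2.956).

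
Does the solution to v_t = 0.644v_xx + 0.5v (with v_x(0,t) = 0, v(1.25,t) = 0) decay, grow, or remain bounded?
v → 0. Diffusion dominates reaction (r=0.5 < κπ²/(4L²)≈1.02); solution decays.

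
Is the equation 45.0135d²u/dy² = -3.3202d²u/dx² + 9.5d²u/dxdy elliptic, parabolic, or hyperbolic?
Rewriting in standard form: 3.3202d²u/dx² - 9.5d²u/dxdy + 45.0135d²u/dy² = 0. Computing B² - 4AC with A = 3.3202, B = -9.5, C = 45.0135: discriminant = -507.5652908 (negative). Answer: elliptic.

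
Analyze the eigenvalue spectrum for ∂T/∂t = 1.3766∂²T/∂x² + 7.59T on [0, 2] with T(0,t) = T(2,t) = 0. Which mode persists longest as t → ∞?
Eigenvalues: λₙ = 1.3766n²π²/2² - 7.59.
First three modes:
  n=1: λ₁ = 1.3766π²/2² - 7.59 ≈ -4.193
  n=2: λ₂ = 5.5064π²/2² - 7.59 ≈ 5.996
  n=3: λ₃ = 12.3894π²/2² - 7.59 ≈ 22.98
Since 1.3766π²/2² ≈ 3.397 < 7.59, λ₁ < 0.
The n=1 mode grows fastest (−λₙ is largest for n=1) → dominates.
Asymptotic: T ~ c₁ sin(πx/2) e^{4.193t} (exponential growth at rate −λ₁ ≈ 4.193).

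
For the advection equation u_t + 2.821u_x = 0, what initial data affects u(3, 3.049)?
A single point: x = -5.601229. The characteristic through (3, 3.049) is x - 2.821t = const, so x = 3 - 2.821·3.049 = -5.601229.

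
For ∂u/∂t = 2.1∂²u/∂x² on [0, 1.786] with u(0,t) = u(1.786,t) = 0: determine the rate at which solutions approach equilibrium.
Eigenvalues: λₙ = 2.1n²π²/1.786².
First three modes:
  n=1: λ₁ = 2.1π²/1.786² ≈ 6.498
  n=2: λ₂ = 8.4π²/1.786² ≈ 25.991 (4× faster decay)
  n=3: λ₃ = 18.9π²/1.786² ≈ 58.479 (9× faster decay)
As t → ∞, higher modes decay exponentially faster. The n=1 mode dominates: u ~ c₁ sin(πx/1.786) e^{-λ₁t}.
Decay rate: λ₁ = 2.1π²/1.786² ≈ 6.498.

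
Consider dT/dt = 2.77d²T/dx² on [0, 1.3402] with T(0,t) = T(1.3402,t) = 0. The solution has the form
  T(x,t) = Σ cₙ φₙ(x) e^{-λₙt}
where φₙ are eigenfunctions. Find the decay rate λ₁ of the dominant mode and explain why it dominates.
Eigenvalues: λₙ = 2.77n²π²/1.3402².
First three modes:
  n=1: λ₁ = 2.77π²/1.3402² ≈ 15.221
  n=2: λ₂ = 11.08π²/1.3402² ≈ 60.884 (4× faster decay)
  n=3: λ₃ = 24.93π²/1.3402² ≈ 136.988 (9× faster decay)
As t → ∞, higher modes decay exponentially faster. The n=1 mode dominates: T ~ c₁ sin(πx/1.3402) e^{-λ₁t}.
Decay rate: λ₁ = 2.77π²/1.3402² ≈ 15.221.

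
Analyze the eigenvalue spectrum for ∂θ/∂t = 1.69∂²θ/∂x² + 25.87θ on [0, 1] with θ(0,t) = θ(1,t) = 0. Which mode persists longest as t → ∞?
Eigenvalues: λₙ = 1.69n²π²/1² - 25.87.
First three modes:
  n=1: λ₁ = 1.69π² - 25.87 ≈ -9.19
  n=2: λ₂ = 6.76π² - 25.87 ≈ 40.849
  n=3: λ₃ = 15.21π² - 25.87 ≈ 124.247
Since 1.69π² ≈ 16.68 < 25.87, λ₁ < 0.
The n=1 mode grows fastest (−λₙ is largest for n=1) → dominates.
Asymptotic: θ ~ c₁ sin(πx/1) e^{9.19t} (exponential growth at rate −λ₁ ≈ 9.19).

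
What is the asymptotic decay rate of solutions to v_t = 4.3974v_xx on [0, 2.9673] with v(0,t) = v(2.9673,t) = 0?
Eigenvalues: λₙ = 4.3974n²π²/2.9673².
First three modes:
  n=1: λ₁ = 4.3974π²/2.9673² ≈ 4.929
  n=2: λ₂ = 17.5896π²/2.9673² ≈ 19.717 (4× faster decay)
  n=3: λ₃ = 39.5766π²/2.9673² ≈ 44.362 (9× faster decay)
As t → ∞, higher modes decay exponentially faster. The n=1 mode dominates: v ~ c₁ sin(πx/2.9673) e^{-λ₁t}.
Decay rate: λ₁ = 4.3974π²/2.9673² ≈ 4.929.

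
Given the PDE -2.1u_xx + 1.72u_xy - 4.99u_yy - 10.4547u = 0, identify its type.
The second-order coefficients are A = -2.1, B = 1.72, C = -4.99. Since B² - 4AC = -38.9576 < 0, this is an elliptic PDE.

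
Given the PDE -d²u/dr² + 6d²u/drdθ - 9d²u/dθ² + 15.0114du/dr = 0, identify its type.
The second-order coefficients are A = -1, B = 6, C = -9. Since B² - 4AC = 0 = 0, this is a parabolic PDE.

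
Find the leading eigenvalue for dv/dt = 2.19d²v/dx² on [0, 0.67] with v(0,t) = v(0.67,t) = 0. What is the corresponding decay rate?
Eigenvalues: λₙ = 2.19n²π²/0.67².
First three modes:
  n=1: λ₁ = 2.19π²/0.67² ≈ 48.15
  n=2: λ₂ = 8.76π²/0.67² ≈ 192.599 (4× faster decay)
  n=3: λ₃ = 19.71π²/0.67² ≈ 433.348 (9× faster decay)
As t → ∞, higher modes decay exponentially faster. The n=1 mode dominates: v ~ c₁ sin(πx/0.67) e^{-λ₁t}.
Decay rate: λ₁ = 2.19π²/0.67² ≈ 48.15.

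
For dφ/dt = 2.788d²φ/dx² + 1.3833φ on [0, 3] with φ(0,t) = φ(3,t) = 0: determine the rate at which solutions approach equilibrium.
Eigenvalues: λₙ = 2.788n²π²/3² - 1.3833.
First three modes:
  n=1: λ₁ = 2.788π²/3² - 1.3833 ≈ 1.674
  n=2: λ₂ = 11.152π²/3² - 1.3833 ≈ 10.846
  n=3: λ₃ = 25.092π²/3² - 1.3833 ≈ 26.133
Since 2.788π²/3² ≈ 3.057 > 1.3833, all λₙ > 0.
The n=1 mode decays slowest → dominates as t → ∞.
Asymptotic: φ ~ c₁ sin(πx/3) e^{-λ₁t} with decay rate λ₁ ≈ 1.674.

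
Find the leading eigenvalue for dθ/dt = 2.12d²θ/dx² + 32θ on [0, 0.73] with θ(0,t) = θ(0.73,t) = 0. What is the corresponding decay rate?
Eigenvalues: λₙ = 2.12n²π²/0.73² - 32.
First three modes:
  n=1: λ₁ = 2.12π²/0.73² - 32 ≈ 7.264
  n=2: λ₂ = 8.48π²/0.73² - 32 ≈ 125.054
  n=3: λ₃ = 19.08π²/0.73² - 32 ≈ 321.372
Since 2.12π²/0.73² ≈ 39.264 > 32, all λₙ > 0.
The n=1 mode decays slowest → dominates as t → ∞.
Asymptotic: θ ~ c₁ sin(πx/0.73) e^{-λ₁t} with decay rate λ₁ ≈ 7.264.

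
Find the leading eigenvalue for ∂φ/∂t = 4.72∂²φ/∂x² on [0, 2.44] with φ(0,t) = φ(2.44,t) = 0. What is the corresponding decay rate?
Eigenvalues: λₙ = 4.72n²π²/2.44².
First three modes:
  n=1: λ₁ = 4.72π²/2.44² ≈ 7.825
  n=2: λ₂ = 18.88π²/2.44² ≈ 31.298 (4× faster decay)
  n=3: λ₃ = 42.48π²/2.44² ≈ 70.421 (9× faster decay)
As t → ∞, higher modes decay exponentially faster. The n=1 mode dominates: φ ~ c₁ sin(πx/2.44) e^{-λ₁t}.
Decay rate: λ₁ = 4.72π²/2.44² ≈ 7.825.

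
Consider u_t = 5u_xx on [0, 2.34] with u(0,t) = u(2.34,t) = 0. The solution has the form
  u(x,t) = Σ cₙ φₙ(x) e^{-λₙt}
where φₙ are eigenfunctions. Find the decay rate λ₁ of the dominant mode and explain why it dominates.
Eigenvalues: λₙ = 5n²π²/2.34².
First three modes:
  n=1: λ₁ = 5π²/2.34² ≈ 9.012
  n=2: λ₂ = 20π²/2.34² ≈ 36.049 (4× faster decay)
  n=3: λ₃ = 45π²/2.34² ≈ 81.111 (9× faster decay)
As t → ∞, higher modes decay exponentially faster. The n=1 mode dominates: u ~ c₁ sin(πx/2.34) e^{-λ₁t}.
Decay rate: λ₁ = 5π²/2.34² ≈ 9.012.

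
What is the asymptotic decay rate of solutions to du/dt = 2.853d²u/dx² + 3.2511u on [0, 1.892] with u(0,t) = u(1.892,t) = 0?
Eigenvalues: λₙ = 2.853n²π²/1.892² - 3.2511.
First three modes:
  n=1: λ₁ = 2.853π²/1.892² - 3.2511 ≈ 4.615
  n=2: λ₂ = 11.412π²/1.892² - 3.2511 ≈ 28.213
  n=3: λ₃ = 25.677π²/1.892² - 3.2511 ≈ 67.544
Since 2.853π²/1.892² ≈ 7.866 > 3.2511, all λₙ > 0.
The n=1 mode decays slowest → dominates as t → ∞.
Asymptotic: u ~ c₁ sin(πx/1.892) e^{-λ₁t} with decay rate λ₁ ≈ 4.615.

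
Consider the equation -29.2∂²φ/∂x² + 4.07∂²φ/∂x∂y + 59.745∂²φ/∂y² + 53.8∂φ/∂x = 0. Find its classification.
Hyperbolic. (A = -29.2, B = 4.07, C = 59.745 gives B² - 4AC = 6994.7809.)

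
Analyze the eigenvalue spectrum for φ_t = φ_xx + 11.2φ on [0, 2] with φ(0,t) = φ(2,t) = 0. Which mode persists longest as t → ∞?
Eigenvalues: λₙ = n²π²/2² - 11.2.
First three modes:
  n=1: λ₁ = π²/2² - 11.2 ≈ -8.733
  n=2: λ₂ = 4π²/2² - 11.2 ≈ -1.33
  n=3: λ₃ = 9π²/2² - 11.2 ≈ 11.007
Since π²/2² ≈ 2.467 < 11.2, λ₁ < 0.
The n=1 mode grows fastest (−λₙ is largest for n=1) → dominates.
Asymptotic: φ ~ c₁ sin(πx/2) e^{8.733t} (exponential growth at rate −λ₁ ≈ 8.733).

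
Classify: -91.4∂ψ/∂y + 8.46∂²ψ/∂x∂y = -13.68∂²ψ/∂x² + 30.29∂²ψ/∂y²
Rewriting in standard form: 13.68∂²ψ/∂x² + 8.46∂²ψ/∂x∂y - 30.29∂²ψ/∂y² - 91.4∂ψ/∂y = 0. Hyperbolic (discriminant = 1729.0404).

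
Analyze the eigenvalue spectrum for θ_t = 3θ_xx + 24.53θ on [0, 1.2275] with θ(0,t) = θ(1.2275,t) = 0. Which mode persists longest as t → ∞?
Eigenvalues: λₙ = 3n²π²/1.2275² - 24.53.
First three modes:
  n=1: λ₁ = 3π²/1.2275² - 24.53 ≈ -4.879
  n=2: λ₂ = 12π²/1.2275² - 24.53 ≈ 54.073
  n=3: λ₃ = 27π²/1.2275² - 24.53 ≈ 152.326
Since 3π²/1.2275² ≈ 19.651 < 24.53, λ₁ < 0.
The n=1 mode grows fastest (−λₙ is largest for n=1) → dominates.
Asymptotic: θ ~ c₁ sin(πx/1.2275) e^{4.879t} (exponential growth at rate −λ₁ ≈ 4.879).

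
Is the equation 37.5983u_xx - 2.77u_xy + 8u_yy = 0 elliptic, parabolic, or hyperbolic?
Computing B² - 4AC with A = 37.5983, B = -2.77, C = 8: discriminant = -1195.4727 (negative). Answer: elliptic.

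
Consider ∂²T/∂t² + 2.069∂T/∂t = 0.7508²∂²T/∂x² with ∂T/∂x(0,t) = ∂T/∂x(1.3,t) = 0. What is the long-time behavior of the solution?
As t → ∞, T → constant (steady state). Damping (γ=2.069) dissipates the nonconstant modes; with Neumann BCs the spatial average obeys M''+γM'=0 and tends to a finite limit.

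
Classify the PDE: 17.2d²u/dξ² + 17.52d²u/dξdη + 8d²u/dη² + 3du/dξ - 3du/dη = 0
A = 17.2, B = 17.52, C = 8. Discriminant B² - 4AC = -243.4496. Since -243.4496 < 0, elliptic.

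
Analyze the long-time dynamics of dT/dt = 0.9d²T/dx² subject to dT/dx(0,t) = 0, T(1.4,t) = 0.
Long-time behavior: T → 0. Heat escapes through the Dirichlet boundary.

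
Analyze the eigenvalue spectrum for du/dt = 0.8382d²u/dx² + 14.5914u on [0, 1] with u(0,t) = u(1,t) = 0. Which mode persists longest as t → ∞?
Eigenvalues: λₙ = 0.8382n²π²/1² - 14.5914.
First three modes:
  n=1: λ₁ = 0.8382π² - 14.5914 ≈ -6.319
  n=2: λ₂ = 3.3528π² - 14.5914 ≈ 18.499
  n=3: λ₃ = 7.5438π² - 14.5914 ≈ 59.863
Since 0.8382π² ≈ 8.273 < 14.5914, λ₁ < 0.
The n=1 mode grows fastest (−λₙ is largest for n=1) → dominates.
Asymptotic: u ~ c₁ sin(πx/1) e^{6.319t} (exponential growth at rate −λ₁ ≈ 6.319).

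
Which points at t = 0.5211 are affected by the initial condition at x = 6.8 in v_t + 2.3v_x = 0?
At x = 7.99853. The characteristic carries data from (6.8, 0) to (7.99853, 0.5211).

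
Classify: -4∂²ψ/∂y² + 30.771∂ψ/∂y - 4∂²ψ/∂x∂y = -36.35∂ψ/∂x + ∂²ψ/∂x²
Rewriting in standard form: -∂²ψ/∂x² - 4∂²ψ/∂x∂y - 4∂²ψ/∂y² + 36.35∂ψ/∂x + 30.771∂ψ/∂y = 0. Parabolic (discriminant = 0).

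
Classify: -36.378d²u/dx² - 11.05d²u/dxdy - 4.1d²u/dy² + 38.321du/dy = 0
Elliptic (discriminant = -474.4967).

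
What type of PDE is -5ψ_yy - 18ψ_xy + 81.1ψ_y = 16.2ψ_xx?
Rewriting in standard form: -16.2ψ_xx - 18ψ_xy - 5ψ_yy + 81.1ψ_y = 0. With A = -16.2, B = -18, C = -5, the discriminant is 0. This is a parabolic PDE.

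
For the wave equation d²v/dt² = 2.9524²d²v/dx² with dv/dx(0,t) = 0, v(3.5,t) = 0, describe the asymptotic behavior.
v oscillates (no decay). Energy is conserved; the solution oscillates indefinitely as standing waves.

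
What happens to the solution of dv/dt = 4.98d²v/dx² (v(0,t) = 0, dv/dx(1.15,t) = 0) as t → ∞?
v → 0. Heat escapes through the Dirichlet boundary.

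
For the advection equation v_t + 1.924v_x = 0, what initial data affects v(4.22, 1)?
A single point: x = 2.296. The characteristic through (4.22, 1) is x - 1.924t = const, so x = 4.22 - 1.924·1 = 2.296.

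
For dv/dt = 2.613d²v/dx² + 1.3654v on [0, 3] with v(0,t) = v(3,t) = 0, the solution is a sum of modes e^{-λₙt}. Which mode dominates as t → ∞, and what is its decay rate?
Eigenvalues: λₙ = 2.613n²π²/3² - 1.3654.
First three modes:
  n=1: λ₁ = 2.613π²/3² - 1.3654 ≈ 1.5
  n=2: λ₂ = 10.452π²/3² - 1.3654 ≈ 10.097
  n=3: λ₃ = 23.517π²/3² - 1.3654 ≈ 24.424
Since 2.613π²/3² ≈ 2.865 > 1.3654, all λₙ > 0.
The n=1 mode decays slowest → dominates as t → ∞.
Asymptotic: v ~ c₁ sin(πx/3) e^{-λ₁t} with decay rate λ₁ ≈ 1.5.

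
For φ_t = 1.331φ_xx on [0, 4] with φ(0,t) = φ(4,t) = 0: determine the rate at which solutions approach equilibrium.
Eigenvalues: λₙ = 1.331n²π²/4².
First three modes:
  n=1: λ₁ = 1.331π²/4² ≈ 0.821
  n=2: λ₂ = 5.324π²/4² ≈ 3.284 (4× faster decay)
  n=3: λ₃ = 11.979π²/4² ≈ 7.389 (9× faster decay)
As t → ∞, higher modes decay exponentially faster. The n=1 mode dominates: φ ~ c₁ sin(πx/4) e^{-λ₁t}.
Decay rate: λ₁ = 1.331π²/4² ≈ 0.821.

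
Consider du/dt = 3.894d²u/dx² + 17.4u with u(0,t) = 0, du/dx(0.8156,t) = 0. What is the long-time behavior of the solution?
As t → ∞, u grows unboundedly. Reaction dominates diffusion (r=17.4 > κπ²/(4L²)≈14.44); solution grows exponentially.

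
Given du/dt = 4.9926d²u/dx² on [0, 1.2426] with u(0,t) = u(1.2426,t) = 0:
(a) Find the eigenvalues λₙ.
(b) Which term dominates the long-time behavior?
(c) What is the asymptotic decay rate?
Eigenvalues: λₙ = 4.9926n²π²/1.2426².
First three modes:
  n=1: λ₁ = 4.9926π²/1.2426² ≈ 31.913
  n=2: λ₂ = 19.9704π²/1.2426² ≈ 127.651 (4× faster decay)
  n=3: λ₃ = 44.9334π²/1.2426² ≈ 287.214 (9× faster decay)
As t → ∞, higher modes decay exponentially faster. The n=1 mode dominates: u ~ c₁ sin(πx/1.2426) e^{-λ₁t}.
Decay rate: λ₁ = 4.9926π²/1.2426² ≈ 31.913.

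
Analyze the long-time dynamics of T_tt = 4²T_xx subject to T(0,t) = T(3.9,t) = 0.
Long-time behavior: T oscillates (no decay). Energy is conserved; the solution oscillates indefinitely as standing waves.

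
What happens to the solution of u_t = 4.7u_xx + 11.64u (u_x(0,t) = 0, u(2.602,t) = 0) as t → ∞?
u grows unboundedly. Reaction dominates diffusion (r=11.64 > κπ²/(4L²)≈1.71); solution grows exponentially.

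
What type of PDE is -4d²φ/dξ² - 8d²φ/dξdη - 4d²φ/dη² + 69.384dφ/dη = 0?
With A = -4, B = -8, C = -4, the discriminant is 0. This is a parabolic PDE.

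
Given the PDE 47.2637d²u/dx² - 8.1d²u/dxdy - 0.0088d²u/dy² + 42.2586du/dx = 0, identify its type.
The second-order coefficients are A = 47.2637, B = -8.1, C = -0.0088. Since B² - 4AC = 67.27368224 > 0, this is a hyperbolic PDE.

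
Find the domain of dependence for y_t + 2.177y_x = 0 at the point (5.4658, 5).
A single point: x = -5.4192. The characteristic through (5.4658, 5) is x - 2.177t = const, so x = 5.4658 - 2.177·5 = -5.4192.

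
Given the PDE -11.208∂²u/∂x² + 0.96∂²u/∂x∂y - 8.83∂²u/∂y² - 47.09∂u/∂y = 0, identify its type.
The second-order coefficients are A = -11.208, B = 0.96, C = -8.83. Since B² - 4AC = -394.94496 < 0, this is an elliptic PDE.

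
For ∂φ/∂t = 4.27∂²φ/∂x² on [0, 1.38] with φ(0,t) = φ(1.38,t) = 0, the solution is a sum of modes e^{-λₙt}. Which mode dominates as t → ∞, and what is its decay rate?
Eigenvalues: λₙ = 4.27n²π²/1.38².
First three modes:
  n=1: λ₁ = 4.27π²/1.38² ≈ 22.129
  n=2: λ₂ = 17.08π²/1.38² ≈ 88.518 (4× faster decay)
  n=3: λ₃ = 38.43π²/1.38² ≈ 199.165 (9× faster decay)
As t → ∞, higher modes decay exponentially faster. The n=1 mode dominates: φ ~ c₁ sin(πx/1.38) e^{-λ₁t}.
Decay rate: λ₁ = 4.27π²/1.38² ≈ 22.129.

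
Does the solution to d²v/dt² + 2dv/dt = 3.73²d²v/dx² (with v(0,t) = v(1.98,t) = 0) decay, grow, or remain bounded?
v → 0. Damping (γ=2) dissipates energy; oscillations decay exponentially.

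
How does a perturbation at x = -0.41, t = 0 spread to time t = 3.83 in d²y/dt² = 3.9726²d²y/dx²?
Domain of influence: [-15.625058, 14.805058]. Data at x = -0.41 spreads outward at speed 3.9726.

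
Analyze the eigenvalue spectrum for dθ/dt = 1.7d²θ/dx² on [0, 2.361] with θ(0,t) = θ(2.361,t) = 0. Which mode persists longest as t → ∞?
Eigenvalues: λₙ = 1.7n²π²/2.361².
First three modes:
  n=1: λ₁ = 1.7π²/2.361² ≈ 3.01
  n=2: λ₂ = 6.8π²/2.361² ≈ 12.04 (4× faster decay)
  n=3: λ₃ = 15.3π²/2.361² ≈ 27.089 (9× faster decay)
As t → ∞, higher modes decay exponentially faster. The n=1 mode dominates: θ ~ c₁ sin(πx/2.361) e^{-λ₁t}.
Decay rate: λ₁ = 1.7π²/2.361² ≈ 3.01.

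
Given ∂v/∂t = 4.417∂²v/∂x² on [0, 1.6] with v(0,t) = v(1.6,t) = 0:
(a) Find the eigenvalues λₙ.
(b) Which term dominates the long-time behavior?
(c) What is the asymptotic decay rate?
Eigenvalues: λₙ = 4.417n²π²/1.6².
First three modes:
  n=1: λ₁ = 4.417π²/1.6² ≈ 17.029
  n=2: λ₂ = 17.668π²/1.6² ≈ 68.116 (4× faster decay)
  n=3: λ₃ = 39.753π²/1.6² ≈ 153.26 (9× faster decay)
As t → ∞, higher modes decay exponentially faster. The n=1 mode dominates: v ~ c₁ sin(πx/1.6) e^{-λ₁t}.
Decay rate: λ₁ = 4.417π²/1.6² ≈ 17.029.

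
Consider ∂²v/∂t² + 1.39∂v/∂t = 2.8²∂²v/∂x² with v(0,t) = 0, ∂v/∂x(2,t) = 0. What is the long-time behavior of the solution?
As t → ∞, v → 0. Damping (γ=1.39) dissipates energy; oscillations decay exponentially.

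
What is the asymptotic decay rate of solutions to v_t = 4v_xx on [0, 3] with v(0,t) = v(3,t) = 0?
Eigenvalues: λₙ = 4n²π²/3².
First three modes:
  n=1: λ₁ = 4π²/3² ≈ 4.386
  n=2: λ₂ = 16π²/3² ≈ 17.546 (4× faster decay)
  n=3: λ₃ = 36π²/3² ≈ 39.478 (9× faster decay)
As t → ∞, higher modes decay exponentially faster. The n=1 mode dominates: v ~ c₁ sin(πx/3) e^{-λ₁t}.
Decay rate: λ₁ = 4π²/3² ≈ 4.386.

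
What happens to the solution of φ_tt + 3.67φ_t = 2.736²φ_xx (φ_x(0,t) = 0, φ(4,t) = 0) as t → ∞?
φ → 0. Damping (γ=3.67) dissipates energy; oscillations decay exponentially.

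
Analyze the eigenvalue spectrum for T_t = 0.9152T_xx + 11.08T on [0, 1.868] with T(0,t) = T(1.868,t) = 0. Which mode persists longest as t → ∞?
Eigenvalues: λₙ = 0.9152n²π²/1.868² - 11.08.
First three modes:
  n=1: λ₁ = 0.9152π²/1.868² - 11.08 ≈ -8.491
  n=2: λ₂ = 3.6608π²/1.868² - 11.08 ≈ -0.726
  n=3: λ₃ = 8.2368π²/1.868² - 11.08 ≈ 12.217
Since 0.9152π²/1.868² ≈ 2.589 < 11.08, λ₁ < 0.
The n=1 mode grows fastest (−λₙ is largest for n=1) → dominates.
Asymptotic: T ~ c₁ sin(πx/1.868) e^{8.491t} (exponential growth at rate −λ₁ ≈ 8.491).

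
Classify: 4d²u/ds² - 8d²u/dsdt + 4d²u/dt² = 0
Parabolic (discriminant = 0).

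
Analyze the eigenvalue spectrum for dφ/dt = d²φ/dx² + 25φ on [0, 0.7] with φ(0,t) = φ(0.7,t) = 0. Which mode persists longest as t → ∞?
Eigenvalues: λₙ = n²π²/0.7² - 25.
First three modes:
  n=1: λ₁ = π²/0.7² - 25 ≈ -4.858
  n=2: λ₂ = 4π²/0.7² - 25 ≈ 55.568
  n=3: λ₃ = 9π²/0.7² - 25 ≈ 156.278
Since π²/0.7² ≈ 20.142 < 25, λ₁ < 0.
The n=1 mode grows fastest (−λₙ is largest for n=1) → dominates.
Asymptotic: φ ~ c₁ sin(πx/0.7) e^{4.858t} (exponential growth at rate −λ₁ ≈ 4.858).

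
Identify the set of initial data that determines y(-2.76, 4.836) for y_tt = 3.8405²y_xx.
Domain of dependence: [-21.332658, 15.812658]. Signals travel at speed 3.8405, so data within |x - -2.76| ≤ 3.8405·4.836 = 18.572658 can reach the point.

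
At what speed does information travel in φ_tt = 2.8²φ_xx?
Speed = 2.8. Information travels along characteristics x = x₀ ± 2.8t.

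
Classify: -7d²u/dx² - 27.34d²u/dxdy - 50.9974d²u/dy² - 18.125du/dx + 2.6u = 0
Elliptic (discriminant = -680.4516).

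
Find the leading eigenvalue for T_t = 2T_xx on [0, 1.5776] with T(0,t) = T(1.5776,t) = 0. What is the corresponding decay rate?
Eigenvalues: λₙ = 2n²π²/1.5776².
First three modes:
  n=1: λ₁ = 2π²/1.5776² ≈ 7.931
  n=2: λ₂ = 8π²/1.5776² ≈ 31.725 (4× faster decay)
  n=3: λ₃ = 18π²/1.5776² ≈ 71.38 (9× faster decay)
As t → ∞, higher modes decay exponentially faster. The n=1 mode dominates: T ~ c₁ sin(πx/1.5776) e^{-λ₁t}.
Decay rate: λ₁ = 2π²/1.5776² ≈ 7.931.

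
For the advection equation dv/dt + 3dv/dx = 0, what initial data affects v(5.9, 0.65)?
A single point: x = 3.95. The characteristic through (5.9, 0.65) is x - 3t = const, so x = 5.9 - 3·0.65 = 3.95.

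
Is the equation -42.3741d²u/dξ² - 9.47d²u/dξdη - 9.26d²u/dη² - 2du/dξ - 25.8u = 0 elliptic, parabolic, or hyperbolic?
Computing B² - 4AC with A = -42.3741, B = -9.47, C = -9.26: discriminant = -1479.855764 (negative). Answer: elliptic.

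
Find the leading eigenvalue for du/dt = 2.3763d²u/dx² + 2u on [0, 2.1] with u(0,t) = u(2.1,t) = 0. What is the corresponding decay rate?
Eigenvalues: λₙ = 2.3763n²π²/2.1² - 2.
First three modes:
  n=1: λ₁ = 2.3763π²/2.1² - 2 ≈ 3.318
  n=2: λ₂ = 9.5052π²/2.1² - 2 ≈ 19.273
  n=3: λ₃ = 21.3867π²/2.1² - 2 ≈ 45.864
Since 2.3763π²/2.1² ≈ 5.318 > 2, all λₙ > 0.
The n=1 mode decays slowest → dominates as t → ∞.
Asymptotic: u ~ c₁ sin(πx/2.1) e^{-λ₁t} with decay rate λ₁ ≈ 3.318.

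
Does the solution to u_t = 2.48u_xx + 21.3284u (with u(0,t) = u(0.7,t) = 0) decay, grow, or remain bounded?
u → 0. Diffusion dominates reaction (r=21.3284 < κπ²/L²≈49.95); solution decays.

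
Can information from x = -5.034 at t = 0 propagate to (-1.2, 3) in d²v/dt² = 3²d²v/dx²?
Yes. The domain of dependence is [-10.2, 7.8], and -5.034 ∈ [-10.2, 7.8].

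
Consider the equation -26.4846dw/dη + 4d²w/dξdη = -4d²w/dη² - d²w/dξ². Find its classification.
Rewriting in standard form: d²w/dξ² + 4d²w/dξdη + 4d²w/dη² - 26.4846dw/dη = 0. Parabolic. (A = 1, B = 4, C = 4 gives B² - 4AC = 0.)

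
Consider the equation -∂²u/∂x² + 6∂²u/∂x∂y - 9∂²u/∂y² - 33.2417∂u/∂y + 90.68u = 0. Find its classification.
Parabolic. (A = -1, B = 6, C = -9 gives B² - 4AC = 0.)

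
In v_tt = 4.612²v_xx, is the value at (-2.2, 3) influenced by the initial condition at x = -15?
Yes. The domain of dependence is [-16.036, 11.636], and -15 ∈ [-16.036, 11.636].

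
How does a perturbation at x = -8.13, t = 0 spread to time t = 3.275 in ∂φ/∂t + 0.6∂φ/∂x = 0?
At x = -6.165. The characteristic carries data from (-8.13, 0) to (-6.165, 3.275).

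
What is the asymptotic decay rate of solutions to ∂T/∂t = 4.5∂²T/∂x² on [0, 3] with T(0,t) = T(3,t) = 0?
Eigenvalues: λₙ = 4.5n²π²/3².
First three modes:
  n=1: λ₁ = 4.5π²/3² ≈ 4.935
  n=2: λ₂ = 18π²/3² ≈ 19.739 (4× faster decay)
  n=3: λ₃ = 40.5π²/3² ≈ 44.413 (9× faster decay)
As t → ∞, higher modes decay exponentially faster. The n=1 mode dominates: T ~ c₁ sin(πx/3) e^{-λ₁t}.
Decay rate: λ₁ = 4.5π²/3² ≈ 4.935.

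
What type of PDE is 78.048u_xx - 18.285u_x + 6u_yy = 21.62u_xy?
Rewriting in standard form: 78.048u_xx - 21.62u_xy + 6u_yy - 18.285u_x = 0. With A = 78.048, B = -21.62, C = 6, the discriminant is -1405.7276. This is an elliptic PDE.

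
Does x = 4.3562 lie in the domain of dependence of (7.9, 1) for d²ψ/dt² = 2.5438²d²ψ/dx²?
No. The domain of dependence is [5.3562, 10.4438], and 4.3562 is outside this interval.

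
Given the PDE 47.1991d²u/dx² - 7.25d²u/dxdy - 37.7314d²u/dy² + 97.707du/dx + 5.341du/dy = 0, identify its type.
The second-order coefficients are A = 47.1991, B = -7.25, C = -37.7314. Since B² - 4AC = 7176.11498696 > 0, this is a hyperbolic PDE.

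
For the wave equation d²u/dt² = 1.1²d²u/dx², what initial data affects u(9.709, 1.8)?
Domain of dependence: [7.729, 11.689]. Signals travel at speed 1.1, so data within |x - 9.709| ≤ 1.1·1.8 = 1.98 can reach the point.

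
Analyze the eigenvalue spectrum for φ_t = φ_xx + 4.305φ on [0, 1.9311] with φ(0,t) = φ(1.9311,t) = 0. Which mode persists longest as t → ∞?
Eigenvalues: λₙ = n²π²/1.9311² - 4.305.
First three modes:
  n=1: λ₁ = π²/1.9311² - 4.305 ≈ -1.658
  n=2: λ₂ = 4π²/1.9311² - 4.305 ≈ 6.281
  n=3: λ₃ = 9π²/1.9311² - 4.305 ≈ 19.515
Since π²/1.9311² ≈ 2.647 < 4.305, λ₁ < 0.
The n=1 mode grows fastest (−λₙ is largest for n=1) → dominates.
Asymptotic: φ ~ c₁ sin(πx/1.9311) e^{1.658t} (exponential growth at rate −λ₁ ≈ 1.658).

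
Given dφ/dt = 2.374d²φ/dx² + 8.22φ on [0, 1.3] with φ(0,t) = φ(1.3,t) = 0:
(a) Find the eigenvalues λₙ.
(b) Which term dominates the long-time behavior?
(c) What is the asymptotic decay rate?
Eigenvalues: λₙ = 2.374n²π²/1.3² - 8.22.
First three modes:
  n=1: λ₁ = 2.374π²/1.3² - 8.22 ≈ 5.644
  n=2: λ₂ = 9.496π²/1.3² - 8.22 ≈ 47.237
  n=3: λ₃ = 21.366π²/1.3² - 8.22 ≈ 116.557
Since 2.374π²/1.3² ≈ 13.864 > 8.22, all λₙ > 0.
The n=1 mode decays slowest → dominates as t → ∞.
Asymptotic: φ ~ c₁ sin(πx/1.3) e^{-λ₁t} with decay rate λ₁ ≈ 5.644.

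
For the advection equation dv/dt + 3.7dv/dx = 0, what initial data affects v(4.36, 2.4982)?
A single point: x = -4.88334. The characteristic through (4.36, 2.4982) is x - 3.7t = const, so x = 4.36 - 3.7·2.4982 = -4.88334.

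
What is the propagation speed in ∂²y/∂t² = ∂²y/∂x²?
Speed = 1. Information travels along characteristics x = x₀ ± 1t.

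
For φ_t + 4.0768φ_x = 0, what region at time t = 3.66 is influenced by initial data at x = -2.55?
At x = 12.371088. The characteristic carries data from (-2.55, 0) to (12.371088, 3.66).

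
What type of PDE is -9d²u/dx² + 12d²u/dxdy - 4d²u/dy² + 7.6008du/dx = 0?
With A = -9, B = 12, C = -4, the discriminant is 0. This is a parabolic PDE.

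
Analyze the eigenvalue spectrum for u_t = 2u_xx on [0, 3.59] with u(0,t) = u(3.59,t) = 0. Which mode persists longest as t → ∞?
Eigenvalues: λₙ = 2n²π²/3.59².
First three modes:
  n=1: λ₁ = 2π²/3.59² ≈ 1.532
  n=2: λ₂ = 8π²/3.59² ≈ 6.126 (4× faster decay)
  n=3: λ₃ = 18π²/3.59² ≈ 13.784 (9× faster decay)
As t → ∞, higher modes decay exponentially faster. The n=1 mode dominates: u ~ c₁ sin(πx/3.59) e^{-λ₁t}.
Decay rate: λ₁ = 2π²/3.59² ≈ 1.532.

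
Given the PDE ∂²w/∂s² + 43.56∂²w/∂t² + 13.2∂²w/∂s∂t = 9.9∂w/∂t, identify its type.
Rewriting in standard form: ∂²w/∂s² + 13.2∂²w/∂s∂t + 43.56∂²w/∂t² - 9.9∂w/∂t = 0. The second-order coefficients are A = 1, B = 13.2, C = 43.56. Since B² - 4AC = 0 = 0, this is a parabolic PDE.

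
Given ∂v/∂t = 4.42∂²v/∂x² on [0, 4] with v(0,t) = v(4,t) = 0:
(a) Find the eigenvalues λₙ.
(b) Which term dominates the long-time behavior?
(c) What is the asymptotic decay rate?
Eigenvalues: λₙ = 4.42n²π²/4².
First three modes:
  n=1: λ₁ = 4.42π²/4² ≈ 2.726
  n=2: λ₂ = 17.68π²/4² ≈ 10.906 (4× faster decay)
  n=3: λ₃ = 39.78π²/4² ≈ 24.538 (9× faster decay)
As t → ∞, higher modes decay exponentially faster. The n=1 mode dominates: v ~ c₁ sin(πx/4) e^{-λ₁t}.
Decay rate: λ₁ = 4.42π²/4² ≈ 2.726.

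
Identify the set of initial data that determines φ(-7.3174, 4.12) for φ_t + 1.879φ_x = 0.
A single point: x = -15.05888. The characteristic through (-7.3174, 4.12) is x - 1.879t = const, so x = -7.3174 - 1.879·4.12 = -15.05888.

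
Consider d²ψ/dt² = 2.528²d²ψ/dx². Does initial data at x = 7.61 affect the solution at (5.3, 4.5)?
Yes. The domain of dependence is [-6.076, 16.676], and 7.61 ∈ [-6.076, 16.676].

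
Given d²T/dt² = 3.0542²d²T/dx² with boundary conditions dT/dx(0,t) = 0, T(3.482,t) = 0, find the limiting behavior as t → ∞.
T oscillates (no decay). Energy is conserved; the solution oscillates indefinitely as standing waves.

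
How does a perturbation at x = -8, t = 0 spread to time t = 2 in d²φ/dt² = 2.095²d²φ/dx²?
Domain of influence: [-12.19, -3.81]. Data at x = -8 spreads outward at speed 2.095.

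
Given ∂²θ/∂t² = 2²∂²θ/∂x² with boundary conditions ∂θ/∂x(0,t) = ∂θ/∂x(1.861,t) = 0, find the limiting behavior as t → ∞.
θ oscillates about a mean that drifts linearly in t (generically unbounded; no decay). There is no damping, so the nonconstant modes persist as standing waves (energy conserved, no decay). But with Neumann conditions at both ends the constant mode has eigenvalue 0: the spatial mean M(t) of θ satisfies M'' = 0, so M(t) = M(0) + M'(0)·t. Unless the initial velocity has zero mean (∫θ_t(x,0)dx = 0), the solution grows linearly in t (unbounded, though not exponentially); if it does have zero mean, the solution stays bounded and simply oscillates.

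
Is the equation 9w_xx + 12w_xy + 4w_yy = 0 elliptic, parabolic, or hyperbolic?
Computing B² - 4AC with A = 9, B = 12, C = 4: discriminant = 0 (zero). Answer: parabolic.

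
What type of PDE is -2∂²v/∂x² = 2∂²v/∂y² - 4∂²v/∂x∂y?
Rewriting in standard form: -2∂²v/∂x² + 4∂²v/∂x∂y - 2∂²v/∂y² = 0. With A = -2, B = 4, C = -2, the discriminant is 0. This is a parabolic PDE.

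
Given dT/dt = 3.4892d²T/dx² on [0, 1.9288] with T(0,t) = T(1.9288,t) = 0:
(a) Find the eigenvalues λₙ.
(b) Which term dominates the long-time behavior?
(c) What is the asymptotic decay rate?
Eigenvalues: λₙ = 3.4892n²π²/1.9288².
First three modes:
  n=1: λ₁ = 3.4892π²/1.9288² ≈ 9.257
  n=2: λ₂ = 13.9568π²/1.9288² ≈ 37.026 (4× faster decay)
  n=3: λ₃ = 31.4028π²/1.9288² ≈ 83.309 (9× faster decay)
As t → ∞, higher modes decay exponentially faster. The n=1 mode dominates: T ~ c₁ sin(πx/1.9288) e^{-λ₁t}.
Decay rate: λ₁ = 3.4892π²/1.9288² ≈ 9.257.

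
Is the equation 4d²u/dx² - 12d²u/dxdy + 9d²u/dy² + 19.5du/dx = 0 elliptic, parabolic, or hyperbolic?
Computing B² - 4AC with A = 4, B = -12, C = 9: discriminant = 0 (zero). Answer: parabolic.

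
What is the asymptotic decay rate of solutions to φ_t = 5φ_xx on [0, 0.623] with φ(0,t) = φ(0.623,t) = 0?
Eigenvalues: λₙ = 5n²π²/0.623².
First three modes:
  n=1: λ₁ = 5π²/0.623² ≈ 127.143
  n=2: λ₂ = 20π²/0.623² ≈ 508.573 (4× faster decay)
  n=3: λ₃ = 45π²/0.623² ≈ 1144.29 (9× faster decay)
As t → ∞, higher modes decay exponentially faster. The n=1 mode dominates: φ ~ c₁ sin(πx/0.623) e^{-λ₁t}.
Decay rate: λ₁ = 5π²/0.623² ≈ 127.143.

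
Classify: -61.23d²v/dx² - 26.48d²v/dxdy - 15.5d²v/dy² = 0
Elliptic (discriminant = -3095.0696).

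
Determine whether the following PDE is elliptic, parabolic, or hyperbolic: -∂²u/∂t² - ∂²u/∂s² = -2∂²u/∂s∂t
Rewriting in standard form: -∂²u/∂s² + 2∂²u/∂s∂t - ∂²u/∂t² = 0. Coefficients: A = -1, B = 2, C = -1. B² - 4AC = 0, which is zero, so the equation is parabolic.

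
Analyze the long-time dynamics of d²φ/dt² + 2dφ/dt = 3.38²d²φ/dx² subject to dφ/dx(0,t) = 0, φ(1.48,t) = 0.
Long-time behavior: φ → 0. Damping (γ=2) dissipates energy; oscillations decay exponentially.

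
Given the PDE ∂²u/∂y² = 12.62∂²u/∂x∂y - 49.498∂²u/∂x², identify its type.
Rewriting in standard form: 49.498∂²u/∂x² - 12.62∂²u/∂x∂y + ∂²u/∂y² = 0. The second-order coefficients are A = 49.498, B = -12.62, C = 1. Since B² - 4AC = -38.7276 < 0, this is an elliptic PDE.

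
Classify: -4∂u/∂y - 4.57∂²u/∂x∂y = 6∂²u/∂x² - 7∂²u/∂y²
Rewriting in standard form: -6∂²u/∂x² - 4.57∂²u/∂x∂y + 7∂²u/∂y² - 4∂u/∂y = 0. Hyperbolic (discriminant = 188.8849).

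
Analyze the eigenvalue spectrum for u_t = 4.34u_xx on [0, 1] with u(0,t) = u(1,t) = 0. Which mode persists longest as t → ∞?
Eigenvalues: λₙ = 4.34n²π².
First three modes:
  n=1: λ₁ = 4.34π² ≈ 42.834
  n=2: λ₂ = 17.36π² ≈ 171.336 (4× faster decay)
  n=3: λ₃ = 39.06π² ≈ 385.507 (9× faster decay)
As t → ∞, higher modes decay exponentially faster. The n=1 mode dominates: u ~ c₁ sin(πx) e^{-λ₁t}.
Decay rate: λ₁ = 4.34π² ≈ 42.834.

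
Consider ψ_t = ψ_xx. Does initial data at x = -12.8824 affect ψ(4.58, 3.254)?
Yes, for any finite x. The heat equation has infinite propagation speed, so all initial data affects all points at any t > 0.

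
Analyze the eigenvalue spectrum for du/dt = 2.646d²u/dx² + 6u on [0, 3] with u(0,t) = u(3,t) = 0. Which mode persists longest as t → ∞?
Eigenvalues: λₙ = 2.646n²π²/3² - 6.
First three modes:
  n=1: λ₁ = 2.646π²/3² - 6 ≈ -3.098
  n=2: λ₂ = 10.584π²/3² - 6 ≈ 5.607
  n=3: λ₃ = 23.814π²/3² - 6 ≈ 20.115
Since 2.646π²/3² ≈ 2.902 < 6, λ₁ < 0.
The n=1 mode grows fastest (−λₙ is largest for n=1) → dominates.
Asymptotic: u ~ c₁ sin(πx/3) e^{3.098t} (exponential growth at rate −λ₁ ≈ 3.098).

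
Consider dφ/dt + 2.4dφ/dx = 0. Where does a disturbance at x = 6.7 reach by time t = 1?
At x = 9.1. The characteristic carries data from (6.7, 0) to (9.1, 1).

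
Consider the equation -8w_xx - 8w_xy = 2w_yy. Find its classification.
Rewriting in standard form: -8w_xx - 8w_xy - 2w_yy = 0. Parabolic. (A = -8, B = -8, C = -2 gives B² - 4AC = 0.)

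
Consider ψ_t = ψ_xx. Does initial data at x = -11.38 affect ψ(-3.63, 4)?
Yes, for any finite x. The heat equation has infinite propagation speed, so all initial data affects all points at any t > 0.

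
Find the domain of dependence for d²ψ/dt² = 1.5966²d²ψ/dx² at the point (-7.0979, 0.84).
Domain of dependence: [-8.439044, -5.756756]. Signals travel at speed 1.5966, so data within |x - -7.0979| ≤ 1.5966·0.84 = 1.341144 can reach the point.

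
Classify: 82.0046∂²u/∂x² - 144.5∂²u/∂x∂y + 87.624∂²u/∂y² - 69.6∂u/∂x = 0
Elliptic (discriminant = -7862.0342816).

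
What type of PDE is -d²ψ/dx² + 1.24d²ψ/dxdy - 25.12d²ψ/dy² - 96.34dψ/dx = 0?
With A = -1, B = 1.24, C = -25.12, the discriminant is -98.9424. This is an elliptic PDE.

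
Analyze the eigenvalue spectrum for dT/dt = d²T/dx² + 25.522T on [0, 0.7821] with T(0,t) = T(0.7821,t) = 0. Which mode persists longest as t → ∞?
Eigenvalues: λₙ = n²π²/0.7821² - 25.522.
First three modes:
  n=1: λ₁ = π²/0.7821² - 25.522 ≈ -9.387
  n=2: λ₂ = 4π²/0.7821² - 25.522 ≈ 39.019
  n=3: λ₃ = 9π²/0.7821² - 25.522 ≈ 119.695
Since π²/0.7821² ≈ 16.135 < 25.522, λ₁ < 0.
The n=1 mode grows fastest (−λₙ is largest for n=1) → dominates.
Asymptotic: T ~ c₁ sin(πx/0.7821) e^{9.387t} (exponential growth at rate −λ₁ ≈ 9.387).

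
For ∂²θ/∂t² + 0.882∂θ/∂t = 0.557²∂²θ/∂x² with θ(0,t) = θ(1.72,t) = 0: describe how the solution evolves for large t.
θ → 0. Damping (γ=0.882) dissipates energy; oscillations decay exponentially.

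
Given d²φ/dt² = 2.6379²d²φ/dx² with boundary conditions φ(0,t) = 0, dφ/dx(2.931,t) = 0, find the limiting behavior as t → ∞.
φ oscillates (no decay). Energy is conserved; the solution oscillates indefinitely as standing waves.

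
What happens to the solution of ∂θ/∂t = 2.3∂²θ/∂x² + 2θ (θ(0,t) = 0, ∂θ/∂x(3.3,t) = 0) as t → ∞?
θ grows unboundedly. Reaction dominates diffusion (r=2 > κπ²/(4L²)≈0.52); solution grows exponentially.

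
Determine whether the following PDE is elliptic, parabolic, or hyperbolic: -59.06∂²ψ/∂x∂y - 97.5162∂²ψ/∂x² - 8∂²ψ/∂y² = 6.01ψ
Rewriting in standard form: -97.5162∂²ψ/∂x² - 59.06∂²ψ/∂x∂y - 8∂²ψ/∂y² - 6.01ψ = 0. Coefficients: A = -97.5162, B = -59.06, C = -8. B² - 4AC = 367.5652, which is positive, so the equation is hyperbolic.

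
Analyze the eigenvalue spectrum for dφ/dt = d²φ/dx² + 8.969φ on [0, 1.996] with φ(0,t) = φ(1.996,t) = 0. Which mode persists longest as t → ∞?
Eigenvalues: λₙ = n²π²/1.996² - 8.969.
First three modes:
  n=1: λ₁ = π²/1.996² - 8.969 ≈ -6.492
  n=2: λ₂ = 4π²/1.996² - 8.969 ≈ 0.94
  n=3: λ₃ = 9π²/1.996² - 8.969 ≈ 13.327
Since π²/1.996² ≈ 2.477 < 8.969, λ₁ < 0.
The n=1 mode grows fastest (−λₙ is largest for n=1) → dominates.
Asymptotic: φ ~ c₁ sin(πx/1.996) e^{6.492t} (exponential growth at rate −λ₁ ≈ 6.492).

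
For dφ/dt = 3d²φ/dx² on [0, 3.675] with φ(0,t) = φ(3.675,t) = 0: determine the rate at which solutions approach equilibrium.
Eigenvalues: λₙ = 3n²π²/3.675².
First three modes:
  n=1: λ₁ = 3π²/3.675² ≈ 2.192
  n=2: λ₂ = 12π²/3.675² ≈ 8.769 (4× faster decay)
  n=3: λ₃ = 27π²/3.675² ≈ 19.731 (9× faster decay)
As t → ∞, higher modes decay exponentially faster. The n=1 mode dominates: φ ~ c₁ sin(πx/3.675) e^{-λ₁t}.
Decay rate: λ₁ = 3π²/3.675² ≈ 2.192.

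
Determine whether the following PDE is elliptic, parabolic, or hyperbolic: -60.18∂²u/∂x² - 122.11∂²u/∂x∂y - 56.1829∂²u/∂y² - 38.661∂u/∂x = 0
Coefficients: A = -60.18, B = -122.11, C = -56.1829. B² - 4AC = 1386.504412, which is positive, so the equation is hyperbolic.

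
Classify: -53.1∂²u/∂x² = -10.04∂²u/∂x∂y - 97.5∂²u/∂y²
Rewriting in standard form: -53.1∂²u/∂x² + 10.04∂²u/∂x∂y + 97.5∂²u/∂y² = 0. Hyperbolic (discriminant = 20809.8016).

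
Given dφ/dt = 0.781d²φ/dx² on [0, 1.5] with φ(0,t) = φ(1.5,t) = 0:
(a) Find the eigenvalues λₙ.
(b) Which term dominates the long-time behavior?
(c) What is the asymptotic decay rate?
Eigenvalues: λₙ = 0.781n²π²/1.5².
First three modes:
  n=1: λ₁ = 0.781π²/1.5² ≈ 3.426
  n=2: λ₂ = 3.124π²/1.5² ≈ 13.703 (4× faster decay)
  n=3: λ₃ = 7.029π²/1.5² ≈ 30.833 (9× faster decay)
As t → ∞, higher modes decay exponentially faster. The n=1 mode dominates: φ ~ c₁ sin(πx/1.5) e^{-λ₁t}.
Decay rate: λ₁ = 0.781π²/1.5² ≈ 3.426.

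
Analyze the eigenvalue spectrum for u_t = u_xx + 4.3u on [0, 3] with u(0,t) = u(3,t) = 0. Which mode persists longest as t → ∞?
Eigenvalues: λₙ = n²π²/3² - 4.3.
First three modes:
  n=1: λ₁ = π²/3² - 4.3 ≈ -3.203
  n=2: λ₂ = 4π²/3² - 4.3 ≈ 0.086
  n=3: λ₃ = 9π²/3² - 4.3 ≈ 5.57
Since π²/3² ≈ 1.097 < 4.3, λ₁ < 0.
The n=1 mode grows fastest (−λₙ is largest for n=1) → dominates.
Asymptotic: u ~ c₁ sin(πx/3) e^{3.203t} (exponential growth at rate −λ₁ ≈ 3.203).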